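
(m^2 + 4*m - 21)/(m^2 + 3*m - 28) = (m - 3)/(m - 4)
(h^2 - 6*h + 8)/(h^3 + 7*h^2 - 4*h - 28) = (h - 4)/(h^2 + 9*h + 14)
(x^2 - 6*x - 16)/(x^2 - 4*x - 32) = (x + 2)/(x + 4)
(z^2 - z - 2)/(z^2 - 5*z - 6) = (z - 2)/(z - 6)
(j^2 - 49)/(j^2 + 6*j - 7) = (j - 7)/(j - 1)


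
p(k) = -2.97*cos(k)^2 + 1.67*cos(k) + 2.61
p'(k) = 5.94*sin(k)*cos(k) - 1.67*sin(k)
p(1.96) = 1.55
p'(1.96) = -3.63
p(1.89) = 1.79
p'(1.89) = -3.36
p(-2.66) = -1.20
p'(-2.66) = 3.21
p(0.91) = 2.52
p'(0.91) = 1.56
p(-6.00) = 1.48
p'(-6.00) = 1.13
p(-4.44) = 1.95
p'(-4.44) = -3.15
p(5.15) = 2.78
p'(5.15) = -0.77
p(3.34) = -1.88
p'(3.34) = 1.48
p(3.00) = -1.95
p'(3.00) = -1.07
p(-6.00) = 1.48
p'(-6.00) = 1.13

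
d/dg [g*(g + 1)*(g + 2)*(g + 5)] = 4*g^3 + 24*g^2 + 34*g + 10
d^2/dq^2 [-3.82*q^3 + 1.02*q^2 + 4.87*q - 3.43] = 2.04 - 22.92*q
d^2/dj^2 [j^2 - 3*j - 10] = 2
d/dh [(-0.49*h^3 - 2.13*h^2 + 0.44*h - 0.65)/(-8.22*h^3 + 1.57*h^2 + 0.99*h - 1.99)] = (-18.2779*h^4 + 6.2634*h^3 - 15.9032*h^2 + 10.5184*h - 0.2321)/(67.5684*h^6 - 25.8108*h^5 - 13.8107*h^4 + 35.8242*h^3 - 5.2685*h^2 - 3.9402*h + 3.9601)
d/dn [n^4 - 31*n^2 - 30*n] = 4*n^3 - 62*n - 30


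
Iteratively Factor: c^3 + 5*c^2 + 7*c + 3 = (c + 3)*(c^2 + 2*c + 1) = (c + 1)*(c + 3)*(c + 1)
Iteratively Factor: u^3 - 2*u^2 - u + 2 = (u + 1)*(u^2 - 3*u + 2) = (u - 1)*(u + 1)*(u - 2)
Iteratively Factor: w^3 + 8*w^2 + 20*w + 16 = (w + 4)*(w^2 + 4*w + 4) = (w + 2)*(w + 4)*(w + 2)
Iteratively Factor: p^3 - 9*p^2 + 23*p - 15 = (p - 3)*(p^2 - 6*p + 5) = (p - 5)*(p - 3)*(p - 1)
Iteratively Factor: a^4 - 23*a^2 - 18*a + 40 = (a + 4)*(a^3 - 4*a^2 - 7*a + 10) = (a - 5)*(a + 4)*(a^2 + a - 2) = (a - 5)*(a - 1)*(a + 4)*(a + 2)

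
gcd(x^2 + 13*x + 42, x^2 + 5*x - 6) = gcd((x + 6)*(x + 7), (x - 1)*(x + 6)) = x + 6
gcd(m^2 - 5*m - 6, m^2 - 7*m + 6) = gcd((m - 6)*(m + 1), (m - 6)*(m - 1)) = m - 6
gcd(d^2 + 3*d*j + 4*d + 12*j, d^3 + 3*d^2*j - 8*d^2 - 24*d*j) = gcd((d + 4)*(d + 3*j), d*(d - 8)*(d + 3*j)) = d + 3*j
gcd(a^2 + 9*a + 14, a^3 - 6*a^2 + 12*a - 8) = 1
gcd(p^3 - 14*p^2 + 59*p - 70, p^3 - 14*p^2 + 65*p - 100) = p - 5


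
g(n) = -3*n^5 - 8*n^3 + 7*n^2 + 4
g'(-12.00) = -314664.00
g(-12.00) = 761332.00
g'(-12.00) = -314664.00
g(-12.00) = 761332.00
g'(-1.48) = -145.26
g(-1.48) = 66.57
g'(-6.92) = -35642.76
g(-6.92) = 50595.10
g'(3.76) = -3284.74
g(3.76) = -2576.85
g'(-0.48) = -13.05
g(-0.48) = 6.57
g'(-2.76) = -1091.88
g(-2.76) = 705.99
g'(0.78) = -9.23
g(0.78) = 3.60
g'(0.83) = -12.03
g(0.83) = 3.07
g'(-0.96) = -48.30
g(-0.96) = 19.98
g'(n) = -15*n^4 - 24*n^2 + 14*n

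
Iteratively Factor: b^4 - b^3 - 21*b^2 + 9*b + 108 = (b + 3)*(b^3 - 4*b^2 - 9*b + 36) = (b - 3)*(b + 3)*(b^2 - b - 12) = (b - 4)*(b - 3)*(b + 3)*(b + 3)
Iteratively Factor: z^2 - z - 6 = (z + 2)*(z - 3)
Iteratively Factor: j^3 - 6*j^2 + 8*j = (j - 2)*(j^2 - 4*j) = (j - 4)*(j - 2)*(j)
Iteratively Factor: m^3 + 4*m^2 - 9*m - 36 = (m + 4)*(m^2 - 9) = (m - 3)*(m + 4)*(m + 3)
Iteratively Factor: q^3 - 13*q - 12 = (q - 4)*(q^2 + 4*q + 3) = (q - 4)*(q + 1)*(q + 3)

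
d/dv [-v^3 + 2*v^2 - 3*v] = -3*v^2 + 4*v - 3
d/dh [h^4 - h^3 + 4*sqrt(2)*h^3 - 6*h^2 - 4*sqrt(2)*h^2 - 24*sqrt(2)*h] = 4*h^3 - 3*h^2 + 12*sqrt(2)*h^2 - 12*h - 8*sqrt(2)*h - 24*sqrt(2)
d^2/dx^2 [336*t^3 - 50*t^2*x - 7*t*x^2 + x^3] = -14*t + 6*x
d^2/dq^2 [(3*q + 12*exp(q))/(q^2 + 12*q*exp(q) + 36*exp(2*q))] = 6*(-4*q^2*exp(q) + 24*q*exp(2*q) + 16*q*exp(q) + q + 72*exp(3*q) + 24*exp(2*q))/(q^4 + 24*q^3*exp(q) + 216*q^2*exp(2*q) + 864*q*exp(3*q) + 1296*exp(4*q))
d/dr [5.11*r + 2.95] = 5.11000000000000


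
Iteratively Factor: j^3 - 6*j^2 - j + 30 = (j - 3)*(j^2 - 3*j - 10) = (j - 5)*(j - 3)*(j + 2)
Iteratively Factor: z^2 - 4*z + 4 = (z - 2)*(z - 2)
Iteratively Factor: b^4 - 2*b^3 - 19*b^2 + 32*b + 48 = (b - 3)*(b^3 + b^2 - 16*b - 16) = (b - 3)*(b + 1)*(b^2 - 16) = (b - 4)*(b - 3)*(b + 1)*(b + 4)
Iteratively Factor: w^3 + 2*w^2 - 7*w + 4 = (w + 4)*(w^2 - 2*w + 1) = (w - 1)*(w + 4)*(w - 1)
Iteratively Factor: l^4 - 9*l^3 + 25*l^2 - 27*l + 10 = (l - 1)*(l^3 - 8*l^2 + 17*l - 10) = (l - 5)*(l - 1)*(l^2 - 3*l + 2) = (l - 5)*(l - 1)^2*(l - 2)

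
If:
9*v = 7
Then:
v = 7/9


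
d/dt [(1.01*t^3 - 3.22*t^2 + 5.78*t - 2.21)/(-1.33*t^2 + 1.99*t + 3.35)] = (-1.3433*t^4 + 4.0198*t^3 + 11.4301*t^2 - 27.4526*t + 23.7609)/(1.7689*t^4 - 5.2934*t^3 - 4.9509*t^2 + 13.333*t + 11.2225)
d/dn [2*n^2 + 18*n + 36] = 4*n + 18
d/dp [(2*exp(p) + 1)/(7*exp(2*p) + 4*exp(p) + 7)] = (-14*exp(2*p) - 14*exp(p) + 10)*exp(p)/(49*exp(4*p) + 56*exp(3*p) + 114*exp(2*p) + 56*exp(p) + 49)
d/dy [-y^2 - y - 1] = -2*y - 1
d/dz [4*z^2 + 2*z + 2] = 8*z + 2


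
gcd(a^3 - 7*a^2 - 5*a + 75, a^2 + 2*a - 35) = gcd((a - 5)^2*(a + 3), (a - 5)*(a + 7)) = a - 5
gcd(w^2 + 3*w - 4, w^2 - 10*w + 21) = 1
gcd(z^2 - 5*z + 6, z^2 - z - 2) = z - 2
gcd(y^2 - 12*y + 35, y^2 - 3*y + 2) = 1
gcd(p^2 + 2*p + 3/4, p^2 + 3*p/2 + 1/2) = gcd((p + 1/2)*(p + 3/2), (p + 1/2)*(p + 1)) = p + 1/2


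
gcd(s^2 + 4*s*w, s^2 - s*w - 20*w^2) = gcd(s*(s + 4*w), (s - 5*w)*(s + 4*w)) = s + 4*w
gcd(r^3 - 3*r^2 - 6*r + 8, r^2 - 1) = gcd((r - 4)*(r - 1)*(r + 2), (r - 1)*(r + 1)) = r - 1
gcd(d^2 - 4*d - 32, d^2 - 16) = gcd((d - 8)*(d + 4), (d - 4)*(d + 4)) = d + 4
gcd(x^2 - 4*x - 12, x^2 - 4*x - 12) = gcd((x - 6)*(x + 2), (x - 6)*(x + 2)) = x^2 - 4*x - 12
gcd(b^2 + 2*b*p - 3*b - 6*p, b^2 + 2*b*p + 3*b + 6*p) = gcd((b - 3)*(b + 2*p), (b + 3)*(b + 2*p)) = b + 2*p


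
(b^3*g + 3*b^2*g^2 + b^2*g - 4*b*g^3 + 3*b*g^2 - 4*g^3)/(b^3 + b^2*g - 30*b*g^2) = g*(b^3 + 3*b^2*g + b^2 - 4*b*g^2 + 3*b*g - 4*g^2)/(b*(b^2 + b*g - 30*g^2))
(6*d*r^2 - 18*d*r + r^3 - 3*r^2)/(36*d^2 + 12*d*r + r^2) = r*(r - 3)/(6*d + r)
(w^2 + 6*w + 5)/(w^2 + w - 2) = (w^2 + 6*w + 5)/(w^2 + w - 2)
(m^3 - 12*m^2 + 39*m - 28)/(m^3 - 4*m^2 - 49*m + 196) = (m - 1)/(m + 7)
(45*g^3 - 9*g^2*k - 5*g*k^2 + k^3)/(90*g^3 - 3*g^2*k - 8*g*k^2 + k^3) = (3*g - k)/(6*g - k)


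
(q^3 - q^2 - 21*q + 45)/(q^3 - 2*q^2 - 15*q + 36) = (q + 5)/(q + 4)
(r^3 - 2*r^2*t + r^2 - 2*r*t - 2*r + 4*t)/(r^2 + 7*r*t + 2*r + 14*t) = (r^2 - 2*r*t - r + 2*t)/(r + 7*t)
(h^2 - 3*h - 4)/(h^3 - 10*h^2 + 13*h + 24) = (h - 4)/(h^2 - 11*h + 24)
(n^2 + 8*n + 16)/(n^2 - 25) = (n^2 + 8*n + 16)/(n^2 - 25)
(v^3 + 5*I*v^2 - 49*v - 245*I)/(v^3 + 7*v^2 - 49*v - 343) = (v + 5*I)/(v + 7)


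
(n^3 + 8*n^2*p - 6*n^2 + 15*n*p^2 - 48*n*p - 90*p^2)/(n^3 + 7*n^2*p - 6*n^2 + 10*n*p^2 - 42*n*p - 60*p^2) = (n + 3*p)/(n + 2*p)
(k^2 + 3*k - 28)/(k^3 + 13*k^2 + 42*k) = (k - 4)/(k*(k + 6))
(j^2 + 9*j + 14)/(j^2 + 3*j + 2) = (j + 7)/(j + 1)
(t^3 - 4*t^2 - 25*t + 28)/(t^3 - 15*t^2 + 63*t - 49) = (t + 4)/(t - 7)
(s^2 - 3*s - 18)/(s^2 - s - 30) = (s + 3)/(s + 5)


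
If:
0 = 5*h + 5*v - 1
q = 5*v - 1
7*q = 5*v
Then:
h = -1/30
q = 1/6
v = 7/30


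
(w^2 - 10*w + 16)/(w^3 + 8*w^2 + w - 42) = (w - 8)/(w^2 + 10*w + 21)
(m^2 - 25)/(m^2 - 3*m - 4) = (25 - m^2)/(-m^2 + 3*m + 4)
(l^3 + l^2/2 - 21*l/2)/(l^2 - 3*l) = l + 7/2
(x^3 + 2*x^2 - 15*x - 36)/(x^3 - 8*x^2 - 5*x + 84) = (x + 3)/(x - 7)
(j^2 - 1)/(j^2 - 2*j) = (j^2 - 1)/(j*(j - 2))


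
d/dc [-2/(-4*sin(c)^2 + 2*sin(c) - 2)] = (1 - 4*sin(c))*cos(c)/(-sin(c) - cos(2*c) + 2)^2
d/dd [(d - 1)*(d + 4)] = 2*d + 3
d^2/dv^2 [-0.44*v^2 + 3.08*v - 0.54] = -0.880000000000000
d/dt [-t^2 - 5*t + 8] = -2*t - 5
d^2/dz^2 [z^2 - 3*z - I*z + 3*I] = 2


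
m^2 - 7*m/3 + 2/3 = (m - 2)*(m - 1/3)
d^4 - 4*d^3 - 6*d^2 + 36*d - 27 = (d - 3)^2*(d - 1)*(d + 3)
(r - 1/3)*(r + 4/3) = r^2 + r - 4/9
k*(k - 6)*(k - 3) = k^3 - 9*k^2 + 18*k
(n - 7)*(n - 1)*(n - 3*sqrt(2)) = n^3 - 8*n^2 - 3*sqrt(2)*n^2 + 7*n + 24*sqrt(2)*n - 21*sqrt(2)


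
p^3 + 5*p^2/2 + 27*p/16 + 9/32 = (p + 1/4)*(p + 3/4)*(p + 3/2)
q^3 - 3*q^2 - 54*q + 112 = (q - 8)*(q - 2)*(q + 7)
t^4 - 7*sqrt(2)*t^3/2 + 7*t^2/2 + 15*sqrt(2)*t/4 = t*(t - 5*sqrt(2)/2)*(t - 3*sqrt(2)/2)*(t + sqrt(2)/2)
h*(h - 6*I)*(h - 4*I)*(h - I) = h^4 - 11*I*h^3 - 34*h^2 + 24*I*h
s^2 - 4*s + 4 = (s - 2)^2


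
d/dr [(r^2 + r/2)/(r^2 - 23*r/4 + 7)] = 4*(-25*r^2 + 56*r + 14)/(16*r^4 - 184*r^3 + 753*r^2 - 1288*r + 784)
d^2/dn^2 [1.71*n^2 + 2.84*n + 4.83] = 3.42000000000000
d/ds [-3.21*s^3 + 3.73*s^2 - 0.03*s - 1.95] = -9.63*s^2 + 7.46*s - 0.03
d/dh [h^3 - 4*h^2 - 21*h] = 3*h^2 - 8*h - 21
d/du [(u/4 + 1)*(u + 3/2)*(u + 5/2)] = 3*u^2/4 + 4*u + 79/16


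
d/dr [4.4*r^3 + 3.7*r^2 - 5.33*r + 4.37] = 13.2*r^2 + 7.4*r - 5.33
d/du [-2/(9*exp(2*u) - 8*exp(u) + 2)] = (36*exp(u) - 16)*exp(u)/(9*exp(2*u) - 8*exp(u) + 2)^2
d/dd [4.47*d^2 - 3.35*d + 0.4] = 8.94*d - 3.35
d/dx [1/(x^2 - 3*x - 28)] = (3 - 2*x)/(-x^2 + 3*x + 28)^2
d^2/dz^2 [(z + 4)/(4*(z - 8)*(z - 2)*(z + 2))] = (3*z^5 - 188*z^3 + 528*z^2 + 768*z + 1216)/(2*(z^9 - 24*z^8 + 180*z^7 - 224*z^6 - 2256*z^5 + 4992*z^4 + 9152*z^3 - 23040*z^2 - 12288*z + 32768))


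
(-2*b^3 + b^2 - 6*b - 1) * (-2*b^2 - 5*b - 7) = 4*b^5 + 8*b^4 + 21*b^3 + 25*b^2 + 47*b + 7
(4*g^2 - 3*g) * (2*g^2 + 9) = 8*g^4 - 6*g^3 + 36*g^2 - 27*g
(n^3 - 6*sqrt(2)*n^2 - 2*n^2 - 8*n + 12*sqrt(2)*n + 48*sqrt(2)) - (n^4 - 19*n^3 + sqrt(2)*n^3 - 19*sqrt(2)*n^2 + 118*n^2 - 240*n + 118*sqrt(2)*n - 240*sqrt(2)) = -n^4 - sqrt(2)*n^3 + 20*n^3 - 120*n^2 + 13*sqrt(2)*n^2 - 106*sqrt(2)*n + 232*n + 288*sqrt(2)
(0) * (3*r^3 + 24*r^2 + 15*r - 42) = 0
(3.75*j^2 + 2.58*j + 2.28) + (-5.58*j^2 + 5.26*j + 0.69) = -1.83*j^2 + 7.84*j + 2.97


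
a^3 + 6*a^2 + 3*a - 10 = (a - 1)*(a + 2)*(a + 5)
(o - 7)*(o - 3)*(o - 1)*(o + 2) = o^4 - 9*o^3 + 9*o^2 + 41*o - 42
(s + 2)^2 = s^2 + 4*s + 4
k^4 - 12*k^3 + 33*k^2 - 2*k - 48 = (k - 8)*(k - 3)*(k - 2)*(k + 1)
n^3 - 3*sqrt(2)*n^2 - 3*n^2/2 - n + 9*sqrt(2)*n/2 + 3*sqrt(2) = (n - 2)*(n + 1/2)*(n - 3*sqrt(2))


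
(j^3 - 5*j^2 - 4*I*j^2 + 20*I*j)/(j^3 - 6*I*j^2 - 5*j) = (-j^2 + 5*j + 4*I*j - 20*I)/(-j^2 + 6*I*j + 5)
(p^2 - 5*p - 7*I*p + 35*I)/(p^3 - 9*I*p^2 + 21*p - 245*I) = (p - 5)/(p^2 - 2*I*p + 35)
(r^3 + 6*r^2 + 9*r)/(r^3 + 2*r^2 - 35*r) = (r^2 + 6*r + 9)/(r^2 + 2*r - 35)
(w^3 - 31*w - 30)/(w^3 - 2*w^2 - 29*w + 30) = (w + 1)/(w - 1)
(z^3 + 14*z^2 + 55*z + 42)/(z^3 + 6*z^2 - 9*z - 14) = (z + 6)/(z - 2)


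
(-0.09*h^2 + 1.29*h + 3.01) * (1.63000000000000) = -0.1467*h^2 + 2.1027*h + 4.9063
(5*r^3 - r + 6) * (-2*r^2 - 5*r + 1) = -10*r^5 - 25*r^4 + 7*r^3 - 7*r^2 - 31*r + 6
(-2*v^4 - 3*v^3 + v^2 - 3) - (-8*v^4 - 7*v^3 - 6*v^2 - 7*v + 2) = 6*v^4 + 4*v^3 + 7*v^2 + 7*v - 5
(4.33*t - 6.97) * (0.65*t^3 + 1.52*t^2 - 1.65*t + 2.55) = 2.8145*t^4 + 2.0511*t^3 - 17.7389*t^2 + 22.542*t - 17.7735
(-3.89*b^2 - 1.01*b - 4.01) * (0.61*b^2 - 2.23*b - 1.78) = -2.3729*b^4 + 8.0586*b^3 + 6.7304*b^2 + 10.7401*b + 7.1378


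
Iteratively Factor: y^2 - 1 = (y - 1)*(y + 1)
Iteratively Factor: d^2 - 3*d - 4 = (d + 1)*(d - 4)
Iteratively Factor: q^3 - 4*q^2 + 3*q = (q)*(q^2 - 4*q + 3) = q*(q - 1)*(q - 3)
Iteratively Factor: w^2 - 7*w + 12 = (w - 3)*(w - 4)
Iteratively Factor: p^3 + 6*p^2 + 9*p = (p + 3)*(p^2 + 3*p) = (p + 3)^2*(p)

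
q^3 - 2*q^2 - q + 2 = (q - 2)*(q - 1)*(q + 1)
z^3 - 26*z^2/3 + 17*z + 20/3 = (z - 5)*(z - 4)*(z + 1/3)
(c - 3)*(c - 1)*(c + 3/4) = c^3 - 13*c^2/4 + 9/4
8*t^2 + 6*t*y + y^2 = (2*t + y)*(4*t + y)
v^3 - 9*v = v*(v - 3)*(v + 3)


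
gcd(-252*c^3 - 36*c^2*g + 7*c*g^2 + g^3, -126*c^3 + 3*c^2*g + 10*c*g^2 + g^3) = 42*c^2 + 13*c*g + g^2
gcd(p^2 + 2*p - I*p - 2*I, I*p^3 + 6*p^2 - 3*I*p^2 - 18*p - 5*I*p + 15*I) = p - I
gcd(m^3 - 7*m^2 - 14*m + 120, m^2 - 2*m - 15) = m - 5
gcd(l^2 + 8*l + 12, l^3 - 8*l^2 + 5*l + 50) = l + 2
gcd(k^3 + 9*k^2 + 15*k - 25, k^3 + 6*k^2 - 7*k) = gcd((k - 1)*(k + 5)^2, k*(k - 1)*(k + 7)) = k - 1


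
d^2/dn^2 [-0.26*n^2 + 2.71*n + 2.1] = -0.520000000000000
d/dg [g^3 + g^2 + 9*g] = 3*g^2 + 2*g + 9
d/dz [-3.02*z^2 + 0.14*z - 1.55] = 0.14 - 6.04*z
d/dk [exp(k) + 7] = exp(k)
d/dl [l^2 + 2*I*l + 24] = 2*l + 2*I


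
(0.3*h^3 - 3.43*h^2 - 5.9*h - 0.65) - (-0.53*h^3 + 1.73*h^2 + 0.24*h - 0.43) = 0.83*h^3 - 5.16*h^2 - 6.14*h - 0.22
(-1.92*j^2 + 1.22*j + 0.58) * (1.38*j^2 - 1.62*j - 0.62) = -2.6496*j^4 + 4.794*j^3 + 0.0143999999999997*j^2 - 1.696*j - 0.3596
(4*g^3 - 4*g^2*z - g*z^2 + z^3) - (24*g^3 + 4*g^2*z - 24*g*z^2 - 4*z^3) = -20*g^3 - 8*g^2*z + 23*g*z^2 + 5*z^3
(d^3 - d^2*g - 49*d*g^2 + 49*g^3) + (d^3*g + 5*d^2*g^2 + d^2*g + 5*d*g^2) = d^3*g + d^3 + 5*d^2*g^2 - 44*d*g^2 + 49*g^3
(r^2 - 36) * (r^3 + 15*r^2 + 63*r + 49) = r^5 + 15*r^4 + 27*r^3 - 491*r^2 - 2268*r - 1764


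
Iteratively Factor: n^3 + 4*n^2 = (n)*(n^2 + 4*n) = n^2*(n + 4)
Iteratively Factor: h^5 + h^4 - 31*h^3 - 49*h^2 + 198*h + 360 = (h - 3)*(h^4 + 4*h^3 - 19*h^2 - 106*h - 120) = (h - 5)*(h - 3)*(h^3 + 9*h^2 + 26*h + 24) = (h - 5)*(h - 3)*(h + 2)*(h^2 + 7*h + 12) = (h - 5)*(h - 3)*(h + 2)*(h + 3)*(h + 4)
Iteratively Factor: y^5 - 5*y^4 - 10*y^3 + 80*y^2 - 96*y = (y - 3)*(y^4 - 2*y^3 - 16*y^2 + 32*y) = (y - 3)*(y + 4)*(y^3 - 6*y^2 + 8*y) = (y - 4)*(y - 3)*(y + 4)*(y^2 - 2*y) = y*(y - 4)*(y - 3)*(y + 4)*(y - 2)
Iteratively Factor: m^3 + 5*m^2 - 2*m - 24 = (m + 4)*(m^2 + m - 6) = (m + 3)*(m + 4)*(m - 2)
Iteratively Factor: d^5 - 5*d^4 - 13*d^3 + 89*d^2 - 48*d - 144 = (d + 4)*(d^4 - 9*d^3 + 23*d^2 - 3*d - 36) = (d - 3)*(d + 4)*(d^3 - 6*d^2 + 5*d + 12) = (d - 3)^2*(d + 4)*(d^2 - 3*d - 4) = (d - 4)*(d - 3)^2*(d + 4)*(d + 1)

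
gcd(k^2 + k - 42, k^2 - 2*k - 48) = 1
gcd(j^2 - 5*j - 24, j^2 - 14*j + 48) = j - 8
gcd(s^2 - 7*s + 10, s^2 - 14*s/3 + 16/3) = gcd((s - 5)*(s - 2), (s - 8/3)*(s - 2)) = s - 2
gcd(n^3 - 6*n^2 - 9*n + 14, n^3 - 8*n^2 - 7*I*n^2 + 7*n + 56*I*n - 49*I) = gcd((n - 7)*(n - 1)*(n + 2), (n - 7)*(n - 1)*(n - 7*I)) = n^2 - 8*n + 7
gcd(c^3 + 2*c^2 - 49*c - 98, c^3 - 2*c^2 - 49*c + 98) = c^2 - 49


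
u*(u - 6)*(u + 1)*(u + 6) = u^4 + u^3 - 36*u^2 - 36*u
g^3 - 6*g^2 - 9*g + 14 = (g - 7)*(g - 1)*(g + 2)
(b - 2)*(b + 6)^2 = b^3 + 10*b^2 + 12*b - 72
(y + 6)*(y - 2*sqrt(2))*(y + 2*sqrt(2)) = y^3 + 6*y^2 - 8*y - 48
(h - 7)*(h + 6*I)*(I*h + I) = I*h^3 - 6*h^2 - 6*I*h^2 + 36*h - 7*I*h + 42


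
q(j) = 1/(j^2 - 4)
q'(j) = -2*j/(j^2 - 4)^2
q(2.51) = 0.43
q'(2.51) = -0.95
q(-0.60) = -0.27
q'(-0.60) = 0.09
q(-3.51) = 0.12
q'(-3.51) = 0.10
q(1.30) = -0.43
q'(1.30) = -0.49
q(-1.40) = -0.49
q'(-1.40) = 0.67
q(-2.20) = 1.19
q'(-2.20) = 6.24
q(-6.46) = 0.03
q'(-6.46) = 0.01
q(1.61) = -0.71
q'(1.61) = -1.62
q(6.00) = 0.03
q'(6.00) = -0.01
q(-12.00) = 0.01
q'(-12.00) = 0.00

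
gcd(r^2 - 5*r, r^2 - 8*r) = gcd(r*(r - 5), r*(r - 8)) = r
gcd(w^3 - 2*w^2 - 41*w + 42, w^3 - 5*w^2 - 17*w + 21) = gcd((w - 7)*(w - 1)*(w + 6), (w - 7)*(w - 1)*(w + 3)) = w^2 - 8*w + 7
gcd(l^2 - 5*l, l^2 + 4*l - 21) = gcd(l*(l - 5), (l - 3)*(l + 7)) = 1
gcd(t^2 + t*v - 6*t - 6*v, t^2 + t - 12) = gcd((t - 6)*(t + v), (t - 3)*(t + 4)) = 1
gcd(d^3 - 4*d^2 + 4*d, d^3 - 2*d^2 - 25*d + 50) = d - 2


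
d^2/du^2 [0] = 0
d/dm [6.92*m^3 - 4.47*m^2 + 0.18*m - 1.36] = 20.76*m^2 - 8.94*m + 0.18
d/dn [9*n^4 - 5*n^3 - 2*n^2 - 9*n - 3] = 36*n^3 - 15*n^2 - 4*n - 9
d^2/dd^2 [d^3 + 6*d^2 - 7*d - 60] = 6*d + 12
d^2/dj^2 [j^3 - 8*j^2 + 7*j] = 6*j - 16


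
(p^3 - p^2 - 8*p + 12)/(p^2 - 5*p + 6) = (p^2 + p - 6)/(p - 3)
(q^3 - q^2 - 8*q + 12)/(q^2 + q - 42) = (q^3 - q^2 - 8*q + 12)/(q^2 + q - 42)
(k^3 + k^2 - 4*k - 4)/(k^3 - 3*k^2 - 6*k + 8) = (k^2 - k - 2)/(k^2 - 5*k + 4)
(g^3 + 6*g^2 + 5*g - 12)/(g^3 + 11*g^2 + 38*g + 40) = (g^2 + 2*g - 3)/(g^2 + 7*g + 10)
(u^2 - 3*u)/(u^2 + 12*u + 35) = u*(u - 3)/(u^2 + 12*u + 35)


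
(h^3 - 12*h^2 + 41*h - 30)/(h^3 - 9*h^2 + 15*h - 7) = (h^2 - 11*h + 30)/(h^2 - 8*h + 7)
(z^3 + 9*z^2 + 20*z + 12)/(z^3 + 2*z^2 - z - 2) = (z + 6)/(z - 1)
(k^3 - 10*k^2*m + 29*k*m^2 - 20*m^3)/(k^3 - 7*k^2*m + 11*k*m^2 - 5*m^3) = (k - 4*m)/(k - m)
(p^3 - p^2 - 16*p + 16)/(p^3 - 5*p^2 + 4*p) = (p + 4)/p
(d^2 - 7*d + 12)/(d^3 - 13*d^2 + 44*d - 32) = (d - 3)/(d^2 - 9*d + 8)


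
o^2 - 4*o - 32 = (o - 8)*(o + 4)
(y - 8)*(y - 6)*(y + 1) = y^3 - 13*y^2 + 34*y + 48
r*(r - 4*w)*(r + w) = r^3 - 3*r^2*w - 4*r*w^2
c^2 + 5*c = c*(c + 5)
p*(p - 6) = p^2 - 6*p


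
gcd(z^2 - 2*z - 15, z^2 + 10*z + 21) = z + 3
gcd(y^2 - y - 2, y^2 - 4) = y - 2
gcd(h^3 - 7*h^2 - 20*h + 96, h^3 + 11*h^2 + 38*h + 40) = h + 4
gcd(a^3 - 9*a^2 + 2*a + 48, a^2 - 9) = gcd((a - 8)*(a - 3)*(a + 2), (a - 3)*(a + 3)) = a - 3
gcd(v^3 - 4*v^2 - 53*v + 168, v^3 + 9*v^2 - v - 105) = v^2 + 4*v - 21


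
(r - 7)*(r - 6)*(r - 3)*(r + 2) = r^4 - 14*r^3 + 49*r^2 + 36*r - 252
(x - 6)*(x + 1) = x^2 - 5*x - 6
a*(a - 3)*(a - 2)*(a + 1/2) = a^4 - 9*a^3/2 + 7*a^2/2 + 3*a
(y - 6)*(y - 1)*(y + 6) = y^3 - y^2 - 36*y + 36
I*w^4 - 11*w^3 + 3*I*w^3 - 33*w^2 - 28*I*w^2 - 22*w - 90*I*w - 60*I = (w + 2)*(w + 5*I)*(w + 6*I)*(I*w + I)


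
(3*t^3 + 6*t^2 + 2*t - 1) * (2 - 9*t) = -27*t^4 - 48*t^3 - 6*t^2 + 13*t - 2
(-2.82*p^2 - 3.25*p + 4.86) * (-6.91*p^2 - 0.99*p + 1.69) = 19.4862*p^4 + 25.2493*p^3 - 35.1309*p^2 - 10.3039*p + 8.2134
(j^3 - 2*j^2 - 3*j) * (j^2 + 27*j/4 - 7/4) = j^5 + 19*j^4/4 - 73*j^3/4 - 67*j^2/4 + 21*j/4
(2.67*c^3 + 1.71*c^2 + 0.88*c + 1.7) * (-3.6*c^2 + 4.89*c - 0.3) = -9.612*c^5 + 6.9003*c^4 + 4.3929*c^3 - 2.3298*c^2 + 8.049*c - 0.51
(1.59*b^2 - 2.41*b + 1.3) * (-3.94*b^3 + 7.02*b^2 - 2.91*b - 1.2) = -6.2646*b^5 + 20.6572*b^4 - 26.6671*b^3 + 14.2311*b^2 - 0.891*b - 1.56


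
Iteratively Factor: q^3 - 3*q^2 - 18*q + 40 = (q + 4)*(q^2 - 7*q + 10) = (q - 2)*(q + 4)*(q - 5)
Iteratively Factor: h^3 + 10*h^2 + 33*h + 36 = (h + 3)*(h^2 + 7*h + 12) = (h + 3)*(h + 4)*(h + 3)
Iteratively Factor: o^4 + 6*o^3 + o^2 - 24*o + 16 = (o + 4)*(o^3 + 2*o^2 - 7*o + 4) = (o - 1)*(o + 4)*(o^2 + 3*o - 4) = (o - 1)^2*(o + 4)*(o + 4)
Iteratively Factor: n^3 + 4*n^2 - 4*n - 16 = (n + 4)*(n^2 - 4) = (n - 2)*(n + 4)*(n + 2)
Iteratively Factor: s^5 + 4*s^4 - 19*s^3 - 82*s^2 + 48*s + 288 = (s + 4)*(s^4 - 19*s^2 - 6*s + 72) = (s - 2)*(s + 4)*(s^3 + 2*s^2 - 15*s - 36) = (s - 2)*(s + 3)*(s + 4)*(s^2 - s - 12) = (s - 4)*(s - 2)*(s + 3)*(s + 4)*(s + 3)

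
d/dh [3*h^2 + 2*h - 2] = 6*h + 2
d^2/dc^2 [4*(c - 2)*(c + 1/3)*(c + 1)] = 24*c - 16/3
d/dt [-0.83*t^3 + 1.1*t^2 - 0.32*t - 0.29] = -2.49*t^2 + 2.2*t - 0.32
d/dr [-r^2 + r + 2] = 1 - 2*r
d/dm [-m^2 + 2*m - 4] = 2 - 2*m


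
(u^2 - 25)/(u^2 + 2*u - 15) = (u - 5)/(u - 3)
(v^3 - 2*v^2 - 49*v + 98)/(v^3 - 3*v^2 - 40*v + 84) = (v + 7)/(v + 6)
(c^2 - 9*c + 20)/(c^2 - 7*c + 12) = (c - 5)/(c - 3)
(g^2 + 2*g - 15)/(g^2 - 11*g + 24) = (g + 5)/(g - 8)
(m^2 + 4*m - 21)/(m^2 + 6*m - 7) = (m - 3)/(m - 1)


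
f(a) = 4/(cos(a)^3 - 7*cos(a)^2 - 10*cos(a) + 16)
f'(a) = 4*(3*sin(a)*cos(a)^2 - 14*sin(a)*cos(a) - 10*sin(a))/(cos(a)^3 - 7*cos(a)^2 - 10*cos(a) + 16)^2 = 4*(3*cos(a)^2 - 14*cos(a) - 10)*sin(a)/(cos(a)^3 - 7*cos(a)^2 - 10*cos(a) + 16)^2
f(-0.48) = 1.72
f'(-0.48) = 6.88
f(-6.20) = 55.12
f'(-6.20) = -1323.61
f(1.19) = 0.35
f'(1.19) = -0.42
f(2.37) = 0.21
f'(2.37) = 0.01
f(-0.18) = 11.83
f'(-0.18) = 130.64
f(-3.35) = 0.22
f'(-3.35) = 0.02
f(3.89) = 0.21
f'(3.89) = -0.01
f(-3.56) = 0.22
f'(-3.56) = 0.03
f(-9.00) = 0.22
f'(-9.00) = -0.03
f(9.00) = 0.22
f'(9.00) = 0.03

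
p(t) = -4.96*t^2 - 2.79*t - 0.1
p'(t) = -9.92*t - 2.79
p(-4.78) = -100.09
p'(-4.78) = 44.63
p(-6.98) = -222.28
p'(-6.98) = 66.45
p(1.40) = -13.73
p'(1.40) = -16.68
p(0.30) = -1.38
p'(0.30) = -5.77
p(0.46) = -2.43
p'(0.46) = -7.35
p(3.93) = -87.67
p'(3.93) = -41.78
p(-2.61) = -26.61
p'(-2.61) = 23.10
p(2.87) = -48.96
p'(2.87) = -31.26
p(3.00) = -53.11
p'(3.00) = -32.55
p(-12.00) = -680.86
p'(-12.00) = 116.25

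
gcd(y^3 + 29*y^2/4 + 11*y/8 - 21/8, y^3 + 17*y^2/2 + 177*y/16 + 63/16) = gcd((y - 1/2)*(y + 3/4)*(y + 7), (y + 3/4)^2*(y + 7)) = y^2 + 31*y/4 + 21/4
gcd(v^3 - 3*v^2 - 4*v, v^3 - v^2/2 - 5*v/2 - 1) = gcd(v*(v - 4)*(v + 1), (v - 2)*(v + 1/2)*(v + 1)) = v + 1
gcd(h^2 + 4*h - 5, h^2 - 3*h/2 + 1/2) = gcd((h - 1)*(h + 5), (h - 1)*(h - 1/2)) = h - 1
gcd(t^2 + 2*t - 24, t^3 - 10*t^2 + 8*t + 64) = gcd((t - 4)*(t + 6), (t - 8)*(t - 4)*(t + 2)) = t - 4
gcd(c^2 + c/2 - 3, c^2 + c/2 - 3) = c^2 + c/2 - 3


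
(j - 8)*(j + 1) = j^2 - 7*j - 8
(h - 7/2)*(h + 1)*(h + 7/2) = h^3 + h^2 - 49*h/4 - 49/4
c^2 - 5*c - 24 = (c - 8)*(c + 3)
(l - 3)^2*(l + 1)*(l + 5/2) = l^4 - 5*l^3/2 - 19*l^2/2 + 33*l/2 + 45/2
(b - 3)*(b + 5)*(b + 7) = b^3 + 9*b^2 - b - 105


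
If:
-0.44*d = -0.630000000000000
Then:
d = 1.43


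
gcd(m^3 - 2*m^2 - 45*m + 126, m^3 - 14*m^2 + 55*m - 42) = m - 6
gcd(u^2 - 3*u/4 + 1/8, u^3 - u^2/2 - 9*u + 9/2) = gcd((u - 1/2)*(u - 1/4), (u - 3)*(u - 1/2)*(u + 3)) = u - 1/2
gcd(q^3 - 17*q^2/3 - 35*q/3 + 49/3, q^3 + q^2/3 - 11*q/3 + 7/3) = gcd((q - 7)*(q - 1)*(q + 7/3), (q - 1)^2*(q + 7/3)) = q^2 + 4*q/3 - 7/3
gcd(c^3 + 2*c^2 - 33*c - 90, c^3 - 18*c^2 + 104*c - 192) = c - 6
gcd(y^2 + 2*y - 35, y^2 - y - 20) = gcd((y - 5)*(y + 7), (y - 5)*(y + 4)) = y - 5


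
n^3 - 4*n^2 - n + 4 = (n - 4)*(n - 1)*(n + 1)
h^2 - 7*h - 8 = (h - 8)*(h + 1)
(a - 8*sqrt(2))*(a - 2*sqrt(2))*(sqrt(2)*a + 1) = sqrt(2)*a^3 - 19*a^2 + 22*sqrt(2)*a + 32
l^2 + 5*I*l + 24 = (l - 3*I)*(l + 8*I)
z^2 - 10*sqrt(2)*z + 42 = (z - 7*sqrt(2))*(z - 3*sqrt(2))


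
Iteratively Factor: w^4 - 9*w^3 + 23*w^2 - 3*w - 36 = (w + 1)*(w^3 - 10*w^2 + 33*w - 36) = (w - 3)*(w + 1)*(w^2 - 7*w + 12) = (w - 3)^2*(w + 1)*(w - 4)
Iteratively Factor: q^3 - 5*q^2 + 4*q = (q - 1)*(q^2 - 4*q) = q*(q - 1)*(q - 4)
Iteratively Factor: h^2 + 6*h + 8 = (h + 4)*(h + 2)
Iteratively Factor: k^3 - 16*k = (k + 4)*(k^2 - 4*k) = k*(k + 4)*(k - 4)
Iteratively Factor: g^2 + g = (g)*(g + 1)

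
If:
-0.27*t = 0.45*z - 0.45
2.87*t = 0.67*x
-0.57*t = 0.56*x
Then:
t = 0.00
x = 0.00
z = 1.00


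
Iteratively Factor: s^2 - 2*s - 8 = (s - 4)*(s + 2)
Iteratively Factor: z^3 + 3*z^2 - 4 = (z + 2)*(z^2 + z - 2) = (z - 1)*(z + 2)*(z + 2)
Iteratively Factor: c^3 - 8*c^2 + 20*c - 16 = (c - 2)*(c^2 - 6*c + 8) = (c - 4)*(c - 2)*(c - 2)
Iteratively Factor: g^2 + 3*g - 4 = (g - 1)*(g + 4)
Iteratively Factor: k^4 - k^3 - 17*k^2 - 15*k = (k + 1)*(k^3 - 2*k^2 - 15*k) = (k - 5)*(k + 1)*(k^2 + 3*k) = k*(k - 5)*(k + 1)*(k + 3)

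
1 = 1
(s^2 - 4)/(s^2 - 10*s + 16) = (s + 2)/(s - 8)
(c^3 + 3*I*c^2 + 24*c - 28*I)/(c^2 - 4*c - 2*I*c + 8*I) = (c^2 + 5*I*c + 14)/(c - 4)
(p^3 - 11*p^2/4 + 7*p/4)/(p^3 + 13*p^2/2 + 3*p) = (4*p^2 - 11*p + 7)/(2*(2*p^2 + 13*p + 6))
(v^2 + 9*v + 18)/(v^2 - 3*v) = (v^2 + 9*v + 18)/(v*(v - 3))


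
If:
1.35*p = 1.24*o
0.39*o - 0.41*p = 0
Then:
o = 0.00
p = 0.00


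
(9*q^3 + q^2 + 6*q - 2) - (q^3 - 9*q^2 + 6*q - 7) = 8*q^3 + 10*q^2 + 5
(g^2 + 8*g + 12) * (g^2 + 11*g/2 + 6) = g^4 + 27*g^3/2 + 62*g^2 + 114*g + 72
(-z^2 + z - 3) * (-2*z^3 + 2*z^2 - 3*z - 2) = 2*z^5 - 4*z^4 + 11*z^3 - 7*z^2 + 7*z + 6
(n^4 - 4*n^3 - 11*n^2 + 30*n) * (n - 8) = n^5 - 12*n^4 + 21*n^3 + 118*n^2 - 240*n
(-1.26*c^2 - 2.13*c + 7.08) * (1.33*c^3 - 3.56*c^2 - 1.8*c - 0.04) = -1.6758*c^5 + 1.6527*c^4 + 19.2672*c^3 - 21.3204*c^2 - 12.6588*c - 0.2832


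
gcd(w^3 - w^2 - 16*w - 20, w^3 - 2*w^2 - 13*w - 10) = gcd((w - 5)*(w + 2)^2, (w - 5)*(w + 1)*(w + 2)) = w^2 - 3*w - 10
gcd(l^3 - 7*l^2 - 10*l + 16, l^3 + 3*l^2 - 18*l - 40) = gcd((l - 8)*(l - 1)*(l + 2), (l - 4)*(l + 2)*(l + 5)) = l + 2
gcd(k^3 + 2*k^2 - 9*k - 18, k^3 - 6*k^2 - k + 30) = k^2 - k - 6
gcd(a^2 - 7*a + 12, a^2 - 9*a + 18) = a - 3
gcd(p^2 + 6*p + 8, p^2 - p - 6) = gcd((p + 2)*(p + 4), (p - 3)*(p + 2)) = p + 2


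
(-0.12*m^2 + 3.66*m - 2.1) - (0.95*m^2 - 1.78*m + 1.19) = -1.07*m^2 + 5.44*m - 3.29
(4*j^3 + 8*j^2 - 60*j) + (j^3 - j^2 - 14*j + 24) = 5*j^3 + 7*j^2 - 74*j + 24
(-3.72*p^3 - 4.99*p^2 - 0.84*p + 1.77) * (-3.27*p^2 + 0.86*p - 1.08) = 12.1644*p^5 + 13.1181*p^4 + 2.473*p^3 - 1.1211*p^2 + 2.4294*p - 1.9116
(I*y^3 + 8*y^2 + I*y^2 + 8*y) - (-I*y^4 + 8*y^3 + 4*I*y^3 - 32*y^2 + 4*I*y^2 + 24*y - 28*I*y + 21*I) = I*y^4 - 8*y^3 - 3*I*y^3 + 40*y^2 - 3*I*y^2 - 16*y + 28*I*y - 21*I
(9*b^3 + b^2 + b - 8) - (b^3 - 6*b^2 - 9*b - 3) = 8*b^3 + 7*b^2 + 10*b - 5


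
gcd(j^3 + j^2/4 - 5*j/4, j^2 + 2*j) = j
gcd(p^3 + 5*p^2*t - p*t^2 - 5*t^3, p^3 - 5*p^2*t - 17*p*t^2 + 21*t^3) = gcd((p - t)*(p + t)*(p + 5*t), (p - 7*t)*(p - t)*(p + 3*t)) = p - t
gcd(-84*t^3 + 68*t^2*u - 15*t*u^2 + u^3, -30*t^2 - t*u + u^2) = 6*t - u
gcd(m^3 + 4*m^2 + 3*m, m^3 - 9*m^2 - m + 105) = m + 3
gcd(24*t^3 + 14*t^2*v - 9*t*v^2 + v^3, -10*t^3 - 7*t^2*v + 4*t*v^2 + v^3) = t + v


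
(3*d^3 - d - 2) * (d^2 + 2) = 3*d^5 + 5*d^3 - 2*d^2 - 2*d - 4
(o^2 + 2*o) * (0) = 0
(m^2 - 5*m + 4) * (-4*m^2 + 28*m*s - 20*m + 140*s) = -4*m^4 + 28*m^3*s + 84*m^2 - 588*m*s - 80*m + 560*s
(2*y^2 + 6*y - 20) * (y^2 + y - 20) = 2*y^4 + 8*y^3 - 54*y^2 - 140*y + 400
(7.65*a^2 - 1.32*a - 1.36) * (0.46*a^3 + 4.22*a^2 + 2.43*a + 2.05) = 3.519*a^5 + 31.6758*a^4 + 12.3935*a^3 + 6.7357*a^2 - 6.0108*a - 2.788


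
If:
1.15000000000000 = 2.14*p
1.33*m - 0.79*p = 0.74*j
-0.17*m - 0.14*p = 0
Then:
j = -1.37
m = -0.44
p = 0.54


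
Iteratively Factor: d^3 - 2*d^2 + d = (d - 1)*(d^2 - d) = (d - 1)^2*(d)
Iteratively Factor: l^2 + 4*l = (l + 4)*(l)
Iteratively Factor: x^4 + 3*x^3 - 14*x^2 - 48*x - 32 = (x + 2)*(x^3 + x^2 - 16*x - 16) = (x + 1)*(x + 2)*(x^2 - 16) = (x + 1)*(x + 2)*(x + 4)*(x - 4)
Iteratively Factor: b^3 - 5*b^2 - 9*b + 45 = (b - 5)*(b^2 - 9) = (b - 5)*(b - 3)*(b + 3)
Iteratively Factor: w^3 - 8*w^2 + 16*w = (w)*(w^2 - 8*w + 16) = w*(w - 4)*(w - 4)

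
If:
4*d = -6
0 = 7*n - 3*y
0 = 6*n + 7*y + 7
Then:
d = -3/2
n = -21/67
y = -49/67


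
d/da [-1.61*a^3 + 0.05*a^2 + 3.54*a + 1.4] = -4.83*a^2 + 0.1*a + 3.54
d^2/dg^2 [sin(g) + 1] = -sin(g)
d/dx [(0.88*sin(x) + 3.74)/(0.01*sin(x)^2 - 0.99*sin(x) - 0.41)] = (-0.0088*sin(x)^2 - 0.0748*sin(x) + 3.3418)*cos(x)/(0.0001*sin(x)^4 - 0.0198*sin(x)^3 + 0.9719*sin(x)^2 + 0.8118*sin(x) + 0.1681)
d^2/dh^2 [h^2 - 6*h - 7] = 2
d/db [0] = 0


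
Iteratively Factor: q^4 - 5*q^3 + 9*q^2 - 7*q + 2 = (q - 1)*(q^3 - 4*q^2 + 5*q - 2) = (q - 2)*(q - 1)*(q^2 - 2*q + 1) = (q - 2)*(q - 1)^2*(q - 1)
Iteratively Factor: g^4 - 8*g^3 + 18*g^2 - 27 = (g + 1)*(g^3 - 9*g^2 + 27*g - 27) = (g - 3)*(g + 1)*(g^2 - 6*g + 9) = (g - 3)^2*(g + 1)*(g - 3)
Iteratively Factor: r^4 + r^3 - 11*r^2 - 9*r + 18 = (r - 1)*(r^3 + 2*r^2 - 9*r - 18) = (r - 3)*(r - 1)*(r^2 + 5*r + 6) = (r - 3)*(r - 1)*(r + 2)*(r + 3)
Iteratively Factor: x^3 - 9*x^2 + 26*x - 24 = (x - 2)*(x^2 - 7*x + 12) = (x - 3)*(x - 2)*(x - 4)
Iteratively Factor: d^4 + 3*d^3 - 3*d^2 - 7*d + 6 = (d + 2)*(d^3 + d^2 - 5*d + 3) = (d - 1)*(d + 2)*(d^2 + 2*d - 3) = (d - 1)^2*(d + 2)*(d + 3)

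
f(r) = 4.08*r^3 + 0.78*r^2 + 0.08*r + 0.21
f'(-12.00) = 1743.92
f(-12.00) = -6938.67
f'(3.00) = 114.92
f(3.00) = 117.63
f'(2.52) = 81.74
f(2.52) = 70.66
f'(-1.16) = 14.74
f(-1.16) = -5.20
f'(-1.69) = 32.40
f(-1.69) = -17.39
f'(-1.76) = 35.25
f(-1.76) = -19.76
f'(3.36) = 143.51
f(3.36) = 164.05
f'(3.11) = 123.32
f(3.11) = 130.73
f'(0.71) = 7.36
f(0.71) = 2.12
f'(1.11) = 16.89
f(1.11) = 6.84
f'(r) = 12.24*r^2 + 1.56*r + 0.08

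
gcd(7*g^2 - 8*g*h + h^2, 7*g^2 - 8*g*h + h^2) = 7*g^2 - 8*g*h + h^2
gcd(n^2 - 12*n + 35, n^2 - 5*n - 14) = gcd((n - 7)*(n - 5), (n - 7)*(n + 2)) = n - 7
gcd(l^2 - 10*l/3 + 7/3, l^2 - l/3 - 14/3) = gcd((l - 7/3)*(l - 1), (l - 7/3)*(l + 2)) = l - 7/3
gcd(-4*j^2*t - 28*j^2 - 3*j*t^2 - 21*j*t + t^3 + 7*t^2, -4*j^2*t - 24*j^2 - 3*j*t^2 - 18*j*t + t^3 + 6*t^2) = -4*j^2 - 3*j*t + t^2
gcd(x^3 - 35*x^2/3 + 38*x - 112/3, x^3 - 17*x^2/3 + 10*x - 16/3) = x^2 - 14*x/3 + 16/3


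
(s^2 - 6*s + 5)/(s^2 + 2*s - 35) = (s - 1)/(s + 7)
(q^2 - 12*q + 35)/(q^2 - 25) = (q - 7)/(q + 5)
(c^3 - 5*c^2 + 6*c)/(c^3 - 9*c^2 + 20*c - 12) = c*(c - 3)/(c^2 - 7*c + 6)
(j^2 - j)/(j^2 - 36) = j*(j - 1)/(j^2 - 36)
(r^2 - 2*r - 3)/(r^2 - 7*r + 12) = (r + 1)/(r - 4)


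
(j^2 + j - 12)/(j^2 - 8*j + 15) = (j + 4)/(j - 5)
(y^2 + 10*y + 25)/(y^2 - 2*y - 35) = (y + 5)/(y - 7)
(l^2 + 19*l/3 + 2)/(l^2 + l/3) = (l + 6)/l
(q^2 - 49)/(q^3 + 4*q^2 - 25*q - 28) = (q - 7)/(q^2 - 3*q - 4)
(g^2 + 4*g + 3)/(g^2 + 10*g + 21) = (g + 1)/(g + 7)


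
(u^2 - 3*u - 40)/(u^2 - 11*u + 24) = (u + 5)/(u - 3)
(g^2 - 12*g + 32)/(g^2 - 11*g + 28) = (g - 8)/(g - 7)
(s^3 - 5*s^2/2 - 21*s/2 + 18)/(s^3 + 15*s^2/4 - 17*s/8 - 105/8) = 4*(2*s^2 - 11*s + 12)/(8*s^2 + 6*s - 35)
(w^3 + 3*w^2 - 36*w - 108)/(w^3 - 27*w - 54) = (w + 6)/(w + 3)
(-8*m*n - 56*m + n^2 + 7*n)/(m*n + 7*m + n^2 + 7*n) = (-8*m + n)/(m + n)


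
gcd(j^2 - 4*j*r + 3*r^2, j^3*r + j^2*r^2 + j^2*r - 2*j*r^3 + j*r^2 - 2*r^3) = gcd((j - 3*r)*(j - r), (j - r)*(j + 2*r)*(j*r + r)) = -j + r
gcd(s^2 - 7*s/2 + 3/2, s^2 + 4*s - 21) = s - 3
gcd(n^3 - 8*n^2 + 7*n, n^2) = n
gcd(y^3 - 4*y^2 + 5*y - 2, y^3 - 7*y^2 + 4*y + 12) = y - 2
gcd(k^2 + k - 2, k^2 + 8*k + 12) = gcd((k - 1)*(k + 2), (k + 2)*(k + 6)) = k + 2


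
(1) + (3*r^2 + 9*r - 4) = 3*r^2 + 9*r - 3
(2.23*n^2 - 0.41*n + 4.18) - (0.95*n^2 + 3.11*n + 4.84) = 1.28*n^2 - 3.52*n - 0.66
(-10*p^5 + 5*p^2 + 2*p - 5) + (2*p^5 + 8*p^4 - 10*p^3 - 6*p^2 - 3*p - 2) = -8*p^5 + 8*p^4 - 10*p^3 - p^2 - p - 7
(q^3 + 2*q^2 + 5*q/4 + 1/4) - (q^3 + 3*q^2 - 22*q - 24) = -q^2 + 93*q/4 + 97/4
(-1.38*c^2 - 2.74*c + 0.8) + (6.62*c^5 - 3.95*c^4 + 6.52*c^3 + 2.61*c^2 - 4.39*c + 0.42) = 6.62*c^5 - 3.95*c^4 + 6.52*c^3 + 1.23*c^2 - 7.13*c + 1.22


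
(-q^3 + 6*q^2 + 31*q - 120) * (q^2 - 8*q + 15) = -q^5 + 14*q^4 - 32*q^3 - 278*q^2 + 1425*q - 1800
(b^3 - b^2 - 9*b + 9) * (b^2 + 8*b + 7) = b^5 + 7*b^4 - 10*b^3 - 70*b^2 + 9*b + 63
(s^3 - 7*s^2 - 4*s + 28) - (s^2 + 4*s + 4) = s^3 - 8*s^2 - 8*s + 24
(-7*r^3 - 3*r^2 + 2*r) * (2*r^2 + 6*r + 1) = -14*r^5 - 48*r^4 - 21*r^3 + 9*r^2 + 2*r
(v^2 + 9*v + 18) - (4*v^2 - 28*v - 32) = -3*v^2 + 37*v + 50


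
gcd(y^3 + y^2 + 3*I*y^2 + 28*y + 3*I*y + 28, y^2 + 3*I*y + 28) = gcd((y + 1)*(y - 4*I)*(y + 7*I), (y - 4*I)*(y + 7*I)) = y^2 + 3*I*y + 28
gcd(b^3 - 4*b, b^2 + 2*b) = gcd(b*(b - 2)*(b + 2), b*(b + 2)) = b^2 + 2*b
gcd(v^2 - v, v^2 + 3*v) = v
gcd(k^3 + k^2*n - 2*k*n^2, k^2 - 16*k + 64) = 1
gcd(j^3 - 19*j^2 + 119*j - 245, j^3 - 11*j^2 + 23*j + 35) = j^2 - 12*j + 35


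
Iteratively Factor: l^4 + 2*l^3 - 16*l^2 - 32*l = (l - 4)*(l^3 + 6*l^2 + 8*l) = l*(l - 4)*(l^2 + 6*l + 8) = l*(l - 4)*(l + 4)*(l + 2)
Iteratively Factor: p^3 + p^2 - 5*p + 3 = (p + 3)*(p^2 - 2*p + 1) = (p - 1)*(p + 3)*(p - 1)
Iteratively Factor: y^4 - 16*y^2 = (y + 4)*(y^3 - 4*y^2) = y*(y + 4)*(y^2 - 4*y) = y^2*(y + 4)*(y - 4)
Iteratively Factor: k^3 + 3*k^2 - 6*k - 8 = (k - 2)*(k^2 + 5*k + 4) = (k - 2)*(k + 4)*(k + 1)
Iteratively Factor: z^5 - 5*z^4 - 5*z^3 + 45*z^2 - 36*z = (z - 1)*(z^4 - 4*z^3 - 9*z^2 + 36*z) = (z - 3)*(z - 1)*(z^3 - z^2 - 12*z) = (z - 3)*(z - 1)*(z + 3)*(z^2 - 4*z) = z*(z - 3)*(z - 1)*(z + 3)*(z - 4)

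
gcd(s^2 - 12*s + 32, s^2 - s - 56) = s - 8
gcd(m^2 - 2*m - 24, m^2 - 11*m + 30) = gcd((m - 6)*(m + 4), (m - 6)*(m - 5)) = m - 6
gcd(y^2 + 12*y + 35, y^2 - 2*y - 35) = y + 5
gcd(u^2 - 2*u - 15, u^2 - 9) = u + 3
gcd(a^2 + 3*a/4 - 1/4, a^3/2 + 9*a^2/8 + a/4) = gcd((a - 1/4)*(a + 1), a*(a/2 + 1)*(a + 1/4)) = 1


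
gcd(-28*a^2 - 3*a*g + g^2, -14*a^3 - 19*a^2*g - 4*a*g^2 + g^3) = 7*a - g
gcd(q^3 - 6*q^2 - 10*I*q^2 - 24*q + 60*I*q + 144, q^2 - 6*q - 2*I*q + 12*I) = q - 6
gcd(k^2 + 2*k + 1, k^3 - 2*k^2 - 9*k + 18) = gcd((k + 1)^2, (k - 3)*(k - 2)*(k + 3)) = 1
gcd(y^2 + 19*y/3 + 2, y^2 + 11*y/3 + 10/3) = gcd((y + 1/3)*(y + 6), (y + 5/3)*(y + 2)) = 1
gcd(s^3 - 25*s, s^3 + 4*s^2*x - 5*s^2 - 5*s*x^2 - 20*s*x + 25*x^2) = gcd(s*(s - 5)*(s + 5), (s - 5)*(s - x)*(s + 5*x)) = s - 5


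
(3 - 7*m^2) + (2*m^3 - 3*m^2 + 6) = 2*m^3 - 10*m^2 + 9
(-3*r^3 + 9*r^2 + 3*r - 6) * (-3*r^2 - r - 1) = 9*r^5 - 24*r^4 - 15*r^3 + 6*r^2 + 3*r + 6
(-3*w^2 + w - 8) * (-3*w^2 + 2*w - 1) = 9*w^4 - 9*w^3 + 29*w^2 - 17*w + 8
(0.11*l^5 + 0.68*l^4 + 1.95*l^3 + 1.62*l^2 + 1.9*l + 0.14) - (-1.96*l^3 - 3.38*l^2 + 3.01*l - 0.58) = 0.11*l^5 + 0.68*l^4 + 3.91*l^3 + 5.0*l^2 - 1.11*l + 0.72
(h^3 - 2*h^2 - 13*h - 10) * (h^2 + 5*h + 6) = h^5 + 3*h^4 - 17*h^3 - 87*h^2 - 128*h - 60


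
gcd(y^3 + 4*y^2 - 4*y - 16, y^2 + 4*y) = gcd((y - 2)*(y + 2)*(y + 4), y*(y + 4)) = y + 4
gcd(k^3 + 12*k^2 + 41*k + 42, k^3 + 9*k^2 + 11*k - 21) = k^2 + 10*k + 21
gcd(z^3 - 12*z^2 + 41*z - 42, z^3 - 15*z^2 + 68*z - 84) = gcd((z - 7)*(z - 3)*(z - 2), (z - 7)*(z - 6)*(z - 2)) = z^2 - 9*z + 14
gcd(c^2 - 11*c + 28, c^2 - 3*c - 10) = 1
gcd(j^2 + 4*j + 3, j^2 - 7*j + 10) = 1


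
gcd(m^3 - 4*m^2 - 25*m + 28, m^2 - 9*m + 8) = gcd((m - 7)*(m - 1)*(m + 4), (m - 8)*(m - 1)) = m - 1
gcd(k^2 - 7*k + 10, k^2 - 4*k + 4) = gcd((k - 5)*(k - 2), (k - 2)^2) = k - 2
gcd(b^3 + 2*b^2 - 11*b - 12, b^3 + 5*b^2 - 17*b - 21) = b^2 - 2*b - 3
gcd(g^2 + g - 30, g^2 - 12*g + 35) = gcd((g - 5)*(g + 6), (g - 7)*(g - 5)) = g - 5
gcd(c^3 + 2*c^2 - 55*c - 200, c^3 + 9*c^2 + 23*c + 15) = c + 5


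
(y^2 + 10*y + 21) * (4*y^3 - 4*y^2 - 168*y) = 4*y^5 + 36*y^4 - 124*y^3 - 1764*y^2 - 3528*y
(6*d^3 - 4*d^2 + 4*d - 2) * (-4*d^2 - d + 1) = -24*d^5 + 10*d^4 - 6*d^3 + 6*d - 2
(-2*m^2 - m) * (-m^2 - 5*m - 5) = 2*m^4 + 11*m^3 + 15*m^2 + 5*m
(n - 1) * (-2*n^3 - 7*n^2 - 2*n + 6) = -2*n^4 - 5*n^3 + 5*n^2 + 8*n - 6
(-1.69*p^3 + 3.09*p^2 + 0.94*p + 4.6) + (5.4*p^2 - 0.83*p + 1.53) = -1.69*p^3 + 8.49*p^2 + 0.11*p + 6.13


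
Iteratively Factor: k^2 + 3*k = (k)*(k + 3)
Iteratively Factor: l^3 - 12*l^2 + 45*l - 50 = (l - 5)*(l^2 - 7*l + 10) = (l - 5)^2*(l - 2)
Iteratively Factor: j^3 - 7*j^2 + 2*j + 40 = (j - 5)*(j^2 - 2*j - 8) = (j - 5)*(j - 4)*(j + 2)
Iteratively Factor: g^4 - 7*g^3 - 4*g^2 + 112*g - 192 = (g - 4)*(g^3 - 3*g^2 - 16*g + 48) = (g - 4)*(g - 3)*(g^2 - 16) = (g - 4)*(g - 3)*(g + 4)*(g - 4)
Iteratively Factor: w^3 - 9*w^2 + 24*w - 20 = (w - 5)*(w^2 - 4*w + 4) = (w - 5)*(w - 2)*(w - 2)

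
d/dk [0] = 0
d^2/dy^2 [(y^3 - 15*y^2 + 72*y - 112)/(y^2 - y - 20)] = 12*(13*y^3 - 196*y^2 + 976*y - 1632)/(y^6 - 3*y^5 - 57*y^4 + 119*y^3 + 1140*y^2 - 1200*y - 8000)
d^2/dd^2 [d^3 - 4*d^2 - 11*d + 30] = 6*d - 8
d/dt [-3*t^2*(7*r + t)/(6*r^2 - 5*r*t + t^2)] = 3*t*(-t*(5*r - 2*t)*(7*r + t) + (-14*r - 3*t)*(6*r^2 - 5*r*t + t^2))/(6*r^2 - 5*r*t + t^2)^2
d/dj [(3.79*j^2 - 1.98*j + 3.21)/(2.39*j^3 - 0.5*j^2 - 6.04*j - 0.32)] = (-9.0581*j^4 + 9.4644*j^3 - 46.8973*j^2 + 0.784400000000002*j + 20.022)/(5.7121*j^6 - 2.39*j^5 - 28.6212*j^4 + 4.5104*j^3 + 36.8016*j^2 + 3.8656*j + 0.1024)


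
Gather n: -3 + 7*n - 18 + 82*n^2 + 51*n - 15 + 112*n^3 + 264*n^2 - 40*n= 112*n^3 + 346*n^2 + 18*n - 36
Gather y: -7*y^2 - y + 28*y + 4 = -7*y^2 + 27*y + 4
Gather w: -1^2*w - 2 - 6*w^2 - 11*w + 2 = -6*w^2 - 12*w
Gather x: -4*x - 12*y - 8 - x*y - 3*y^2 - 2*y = x*(-y - 4) - 3*y^2 - 14*y - 8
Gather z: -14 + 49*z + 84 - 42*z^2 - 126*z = -42*z^2 - 77*z + 70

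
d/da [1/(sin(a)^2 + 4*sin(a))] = -2*(sin(a) + 2)*cos(a)/((sin(a) + 4)^2*sin(a)^2)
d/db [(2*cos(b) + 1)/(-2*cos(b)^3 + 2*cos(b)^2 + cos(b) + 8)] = -(62*sin(b) + 2*sin(3*b) + 4*sin(4*b))/(cos(b) - 2*cos(2*b) + cos(3*b) - 18)^2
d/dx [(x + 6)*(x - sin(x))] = x - (x + 6)*(cos(x) - 1) - sin(x)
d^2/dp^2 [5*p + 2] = 0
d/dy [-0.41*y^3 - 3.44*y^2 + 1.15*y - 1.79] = -1.23*y^2 - 6.88*y + 1.15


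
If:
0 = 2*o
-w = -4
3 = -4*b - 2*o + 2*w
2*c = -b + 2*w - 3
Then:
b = 5/4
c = 15/8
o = 0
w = 4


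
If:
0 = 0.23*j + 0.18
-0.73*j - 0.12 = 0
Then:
No Solution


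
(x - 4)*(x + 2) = x^2 - 2*x - 8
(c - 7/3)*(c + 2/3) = c^2 - 5*c/3 - 14/9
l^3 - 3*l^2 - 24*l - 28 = (l - 7)*(l + 2)^2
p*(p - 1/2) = p^2 - p/2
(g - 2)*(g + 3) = g^2 + g - 6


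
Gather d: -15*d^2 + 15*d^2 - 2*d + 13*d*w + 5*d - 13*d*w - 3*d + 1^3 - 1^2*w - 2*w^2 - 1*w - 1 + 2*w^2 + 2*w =0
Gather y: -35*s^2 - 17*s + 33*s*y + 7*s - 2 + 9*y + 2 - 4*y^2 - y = -35*s^2 - 10*s - 4*y^2 + y*(33*s + 8)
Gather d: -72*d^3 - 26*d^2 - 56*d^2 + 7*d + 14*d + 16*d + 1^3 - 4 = -72*d^3 - 82*d^2 + 37*d - 3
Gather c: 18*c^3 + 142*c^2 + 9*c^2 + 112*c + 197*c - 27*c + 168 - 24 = 18*c^3 + 151*c^2 + 282*c + 144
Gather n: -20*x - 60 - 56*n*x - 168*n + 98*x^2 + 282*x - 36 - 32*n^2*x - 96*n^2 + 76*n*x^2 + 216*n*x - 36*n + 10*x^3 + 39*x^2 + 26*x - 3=n^2*(-32*x - 96) + n*(76*x^2 + 160*x - 204) + 10*x^3 + 137*x^2 + 288*x - 99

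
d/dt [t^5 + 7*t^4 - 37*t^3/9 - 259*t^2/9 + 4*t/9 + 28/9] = 5*t^4 + 28*t^3 - 37*t^2/3 - 518*t/9 + 4/9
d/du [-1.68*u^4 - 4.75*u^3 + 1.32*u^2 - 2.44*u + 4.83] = -6.72*u^3 - 14.25*u^2 + 2.64*u - 2.44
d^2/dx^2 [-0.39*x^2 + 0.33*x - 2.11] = -0.780000000000000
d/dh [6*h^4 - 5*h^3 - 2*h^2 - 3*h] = 24*h^3 - 15*h^2 - 4*h - 3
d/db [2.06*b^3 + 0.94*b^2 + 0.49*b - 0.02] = 6.18*b^2 + 1.88*b + 0.49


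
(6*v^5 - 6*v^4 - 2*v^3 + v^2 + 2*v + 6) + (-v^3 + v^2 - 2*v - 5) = 6*v^5 - 6*v^4 - 3*v^3 + 2*v^2 + 1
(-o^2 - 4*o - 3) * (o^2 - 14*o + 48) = -o^4 + 10*o^3 + 5*o^2 - 150*o - 144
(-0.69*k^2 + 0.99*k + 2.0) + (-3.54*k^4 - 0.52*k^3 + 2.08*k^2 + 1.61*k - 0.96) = -3.54*k^4 - 0.52*k^3 + 1.39*k^2 + 2.6*k + 1.04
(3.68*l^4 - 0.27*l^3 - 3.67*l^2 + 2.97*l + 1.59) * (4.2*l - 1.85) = 15.456*l^5 - 7.942*l^4 - 14.9145*l^3 + 19.2635*l^2 + 1.1835*l - 2.9415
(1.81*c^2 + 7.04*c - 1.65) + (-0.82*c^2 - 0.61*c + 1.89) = 0.99*c^2 + 6.43*c + 0.24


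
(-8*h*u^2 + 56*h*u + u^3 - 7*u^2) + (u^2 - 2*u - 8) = -8*h*u^2 + 56*h*u + u^3 - 6*u^2 - 2*u - 8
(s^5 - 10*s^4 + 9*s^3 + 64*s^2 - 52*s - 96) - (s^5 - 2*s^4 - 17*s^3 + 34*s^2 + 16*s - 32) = -8*s^4 + 26*s^3 + 30*s^2 - 68*s - 64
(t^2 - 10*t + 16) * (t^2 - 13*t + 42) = t^4 - 23*t^3 + 188*t^2 - 628*t + 672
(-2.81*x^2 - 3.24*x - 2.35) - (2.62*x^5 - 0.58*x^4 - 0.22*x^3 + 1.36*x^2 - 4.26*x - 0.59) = -2.62*x^5 + 0.58*x^4 + 0.22*x^3 - 4.17*x^2 + 1.02*x - 1.76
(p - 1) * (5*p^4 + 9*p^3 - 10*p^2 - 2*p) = 5*p^5 + 4*p^4 - 19*p^3 + 8*p^2 + 2*p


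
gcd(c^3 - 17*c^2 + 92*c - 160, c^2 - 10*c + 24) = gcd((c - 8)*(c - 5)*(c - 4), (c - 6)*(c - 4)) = c - 4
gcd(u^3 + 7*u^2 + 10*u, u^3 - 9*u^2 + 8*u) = u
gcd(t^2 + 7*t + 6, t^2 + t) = t + 1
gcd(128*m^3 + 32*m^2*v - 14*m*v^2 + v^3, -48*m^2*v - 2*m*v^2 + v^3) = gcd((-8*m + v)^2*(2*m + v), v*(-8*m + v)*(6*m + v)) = -8*m + v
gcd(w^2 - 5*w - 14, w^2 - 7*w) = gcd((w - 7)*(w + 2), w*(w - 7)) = w - 7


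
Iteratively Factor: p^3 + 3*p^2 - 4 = (p - 1)*(p^2 + 4*p + 4) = (p - 1)*(p + 2)*(p + 2)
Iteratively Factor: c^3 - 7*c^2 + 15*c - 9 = (c - 1)*(c^2 - 6*c + 9) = (c - 3)*(c - 1)*(c - 3)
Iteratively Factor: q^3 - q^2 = (q)*(q^2 - q) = q*(q - 1)*(q)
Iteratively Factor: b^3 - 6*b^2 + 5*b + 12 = (b - 4)*(b^2 - 2*b - 3) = (b - 4)*(b + 1)*(b - 3)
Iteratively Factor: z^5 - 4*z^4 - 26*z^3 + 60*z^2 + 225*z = (z + 3)*(z^4 - 7*z^3 - 5*z^2 + 75*z) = (z - 5)*(z + 3)*(z^3 - 2*z^2 - 15*z) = z*(z - 5)*(z + 3)*(z^2 - 2*z - 15) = z*(z - 5)*(z + 3)^2*(z - 5)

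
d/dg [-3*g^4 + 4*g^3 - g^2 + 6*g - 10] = -12*g^3 + 12*g^2 - 2*g + 6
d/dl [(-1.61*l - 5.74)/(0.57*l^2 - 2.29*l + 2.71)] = (0.9177*l^2 + 6.5436*l - 17.5077)/(0.3249*l^4 - 2.6106*l^3 + 8.3335*l^2 - 12.4118*l + 7.3441)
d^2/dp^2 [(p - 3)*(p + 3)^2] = 6*p + 6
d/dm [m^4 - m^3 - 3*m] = 4*m^3 - 3*m^2 - 3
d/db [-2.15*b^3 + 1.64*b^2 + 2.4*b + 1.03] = -6.45*b^2 + 3.28*b + 2.4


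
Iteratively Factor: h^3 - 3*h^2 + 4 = (h - 2)*(h^2 - h - 2) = (h - 2)^2*(h + 1)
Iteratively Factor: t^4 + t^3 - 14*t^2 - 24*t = (t + 2)*(t^3 - t^2 - 12*t) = (t + 2)*(t + 3)*(t^2 - 4*t) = t*(t + 2)*(t + 3)*(t - 4)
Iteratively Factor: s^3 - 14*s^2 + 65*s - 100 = (s - 5)*(s^2 - 9*s + 20) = (s - 5)*(s - 4)*(s - 5)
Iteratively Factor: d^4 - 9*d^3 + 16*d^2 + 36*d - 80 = (d - 4)*(d^3 - 5*d^2 - 4*d + 20) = (d - 4)*(d - 2)*(d^2 - 3*d - 10) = (d - 5)*(d - 4)*(d - 2)*(d + 2)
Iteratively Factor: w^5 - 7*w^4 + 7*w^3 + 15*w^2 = (w)*(w^4 - 7*w^3 + 7*w^2 + 15*w) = w*(w - 5)*(w^3 - 2*w^2 - 3*w) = w*(w - 5)*(w + 1)*(w^2 - 3*w) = w^2*(w - 5)*(w + 1)*(w - 3)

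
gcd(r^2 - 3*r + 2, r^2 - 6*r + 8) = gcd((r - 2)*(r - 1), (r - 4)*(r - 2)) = r - 2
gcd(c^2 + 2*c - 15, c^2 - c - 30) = c + 5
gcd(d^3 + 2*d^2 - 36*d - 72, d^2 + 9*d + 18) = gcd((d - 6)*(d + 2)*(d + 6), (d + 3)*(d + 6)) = d + 6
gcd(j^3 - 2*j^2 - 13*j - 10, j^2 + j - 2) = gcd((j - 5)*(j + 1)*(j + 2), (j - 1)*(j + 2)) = j + 2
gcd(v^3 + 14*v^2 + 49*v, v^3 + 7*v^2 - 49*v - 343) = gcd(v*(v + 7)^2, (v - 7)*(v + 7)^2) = v^2 + 14*v + 49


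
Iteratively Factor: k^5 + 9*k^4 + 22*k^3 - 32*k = (k)*(k^4 + 9*k^3 + 22*k^2 - 32) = k*(k + 2)*(k^3 + 7*k^2 + 8*k - 16) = k*(k + 2)*(k + 4)*(k^2 + 3*k - 4) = k*(k + 2)*(k + 4)^2*(k - 1)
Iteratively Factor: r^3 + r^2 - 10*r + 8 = (r + 4)*(r^2 - 3*r + 2) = (r - 1)*(r + 4)*(r - 2)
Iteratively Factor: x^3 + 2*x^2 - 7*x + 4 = (x - 1)*(x^2 + 3*x - 4) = (x - 1)^2*(x + 4)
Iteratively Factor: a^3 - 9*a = (a + 3)*(a^2 - 3*a) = a*(a + 3)*(a - 3)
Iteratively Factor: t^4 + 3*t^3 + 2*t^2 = (t + 2)*(t^3 + t^2) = (t + 1)*(t + 2)*(t^2) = t*(t + 1)*(t + 2)*(t)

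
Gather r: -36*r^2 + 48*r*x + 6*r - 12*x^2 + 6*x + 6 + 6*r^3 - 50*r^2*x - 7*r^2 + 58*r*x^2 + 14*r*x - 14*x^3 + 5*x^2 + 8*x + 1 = 6*r^3 + r^2*(-50*x - 43) + r*(58*x^2 + 62*x + 6) - 14*x^3 - 7*x^2 + 14*x + 7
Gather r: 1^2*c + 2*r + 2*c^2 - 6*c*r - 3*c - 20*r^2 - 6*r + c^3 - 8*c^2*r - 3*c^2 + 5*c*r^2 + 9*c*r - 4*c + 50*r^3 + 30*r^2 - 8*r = c^3 - c^2 - 6*c + 50*r^3 + r^2*(5*c + 10) + r*(-8*c^2 + 3*c - 12)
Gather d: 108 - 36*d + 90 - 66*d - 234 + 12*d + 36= -90*d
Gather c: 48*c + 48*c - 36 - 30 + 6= 96*c - 60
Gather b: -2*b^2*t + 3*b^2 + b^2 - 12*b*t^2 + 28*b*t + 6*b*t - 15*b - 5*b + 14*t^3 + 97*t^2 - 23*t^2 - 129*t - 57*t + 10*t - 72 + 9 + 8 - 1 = b^2*(4 - 2*t) + b*(-12*t^2 + 34*t - 20) + 14*t^3 + 74*t^2 - 176*t - 56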